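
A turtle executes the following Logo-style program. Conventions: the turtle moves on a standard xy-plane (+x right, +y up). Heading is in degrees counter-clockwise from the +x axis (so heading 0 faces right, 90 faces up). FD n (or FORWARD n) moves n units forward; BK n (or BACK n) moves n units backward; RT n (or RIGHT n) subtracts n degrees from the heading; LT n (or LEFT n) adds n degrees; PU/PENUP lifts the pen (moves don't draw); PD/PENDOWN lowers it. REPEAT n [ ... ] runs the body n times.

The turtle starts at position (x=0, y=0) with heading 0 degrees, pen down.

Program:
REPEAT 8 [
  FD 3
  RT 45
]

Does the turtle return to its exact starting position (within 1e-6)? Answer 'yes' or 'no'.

Answer: yes

Derivation:
Executing turtle program step by step:
Start: pos=(0,0), heading=0, pen down
REPEAT 8 [
  -- iteration 1/8 --
  FD 3: (0,0) -> (3,0) [heading=0, draw]
  RT 45: heading 0 -> 315
  -- iteration 2/8 --
  FD 3: (3,0) -> (5.121,-2.121) [heading=315, draw]
  RT 45: heading 315 -> 270
  -- iteration 3/8 --
  FD 3: (5.121,-2.121) -> (5.121,-5.121) [heading=270, draw]
  RT 45: heading 270 -> 225
  -- iteration 4/8 --
  FD 3: (5.121,-5.121) -> (3,-7.243) [heading=225, draw]
  RT 45: heading 225 -> 180
  -- iteration 5/8 --
  FD 3: (3,-7.243) -> (0,-7.243) [heading=180, draw]
  RT 45: heading 180 -> 135
  -- iteration 6/8 --
  FD 3: (0,-7.243) -> (-2.121,-5.121) [heading=135, draw]
  RT 45: heading 135 -> 90
  -- iteration 7/8 --
  FD 3: (-2.121,-5.121) -> (-2.121,-2.121) [heading=90, draw]
  RT 45: heading 90 -> 45
  -- iteration 8/8 --
  FD 3: (-2.121,-2.121) -> (0,0) [heading=45, draw]
  RT 45: heading 45 -> 0
]
Final: pos=(0,0), heading=0, 8 segment(s) drawn

Start position: (0, 0)
Final position: (0, 0)
Distance = 0; < 1e-6 -> CLOSED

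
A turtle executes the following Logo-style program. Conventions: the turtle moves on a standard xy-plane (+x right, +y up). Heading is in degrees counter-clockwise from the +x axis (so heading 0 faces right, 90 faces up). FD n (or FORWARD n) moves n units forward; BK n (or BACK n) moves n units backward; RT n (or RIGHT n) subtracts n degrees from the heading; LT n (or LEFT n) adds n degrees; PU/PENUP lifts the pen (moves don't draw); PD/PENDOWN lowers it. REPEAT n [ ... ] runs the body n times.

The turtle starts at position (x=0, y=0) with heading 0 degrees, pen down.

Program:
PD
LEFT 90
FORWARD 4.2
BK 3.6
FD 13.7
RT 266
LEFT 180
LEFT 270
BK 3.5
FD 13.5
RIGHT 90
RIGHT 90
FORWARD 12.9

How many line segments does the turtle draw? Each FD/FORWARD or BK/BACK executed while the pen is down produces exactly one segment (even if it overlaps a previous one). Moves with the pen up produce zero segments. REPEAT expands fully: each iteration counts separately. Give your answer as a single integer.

Executing turtle program step by step:
Start: pos=(0,0), heading=0, pen down
PD: pen down
LT 90: heading 0 -> 90
FD 4.2: (0,0) -> (0,4.2) [heading=90, draw]
BK 3.6: (0,4.2) -> (0,0.6) [heading=90, draw]
FD 13.7: (0,0.6) -> (0,14.3) [heading=90, draw]
RT 266: heading 90 -> 184
LT 180: heading 184 -> 4
LT 270: heading 4 -> 274
BK 3.5: (0,14.3) -> (-0.244,17.791) [heading=274, draw]
FD 13.5: (-0.244,17.791) -> (0.698,4.324) [heading=274, draw]
RT 90: heading 274 -> 184
RT 90: heading 184 -> 94
FD 12.9: (0.698,4.324) -> (-0.202,17.193) [heading=94, draw]
Final: pos=(-0.202,17.193), heading=94, 6 segment(s) drawn
Segments drawn: 6

Answer: 6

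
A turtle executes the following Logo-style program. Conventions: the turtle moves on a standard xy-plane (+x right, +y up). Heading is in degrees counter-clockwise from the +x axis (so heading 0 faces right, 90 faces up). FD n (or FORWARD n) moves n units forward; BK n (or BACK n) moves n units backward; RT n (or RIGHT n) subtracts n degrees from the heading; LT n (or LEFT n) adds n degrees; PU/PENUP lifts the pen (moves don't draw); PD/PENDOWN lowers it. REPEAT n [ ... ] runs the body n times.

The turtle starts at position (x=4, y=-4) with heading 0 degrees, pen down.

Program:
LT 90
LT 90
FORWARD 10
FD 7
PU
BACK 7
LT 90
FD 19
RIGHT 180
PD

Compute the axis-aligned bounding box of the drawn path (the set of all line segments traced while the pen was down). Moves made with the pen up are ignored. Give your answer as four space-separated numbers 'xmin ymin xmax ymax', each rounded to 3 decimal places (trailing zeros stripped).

Executing turtle program step by step:
Start: pos=(4,-4), heading=0, pen down
LT 90: heading 0 -> 90
LT 90: heading 90 -> 180
FD 10: (4,-4) -> (-6,-4) [heading=180, draw]
FD 7: (-6,-4) -> (-13,-4) [heading=180, draw]
PU: pen up
BK 7: (-13,-4) -> (-6,-4) [heading=180, move]
LT 90: heading 180 -> 270
FD 19: (-6,-4) -> (-6,-23) [heading=270, move]
RT 180: heading 270 -> 90
PD: pen down
Final: pos=(-6,-23), heading=90, 2 segment(s) drawn

Segment endpoints: x in {-13, -6, 4}, y in {-4, -4, -4}
xmin=-13, ymin=-4, xmax=4, ymax=-4

Answer: -13 -4 4 -4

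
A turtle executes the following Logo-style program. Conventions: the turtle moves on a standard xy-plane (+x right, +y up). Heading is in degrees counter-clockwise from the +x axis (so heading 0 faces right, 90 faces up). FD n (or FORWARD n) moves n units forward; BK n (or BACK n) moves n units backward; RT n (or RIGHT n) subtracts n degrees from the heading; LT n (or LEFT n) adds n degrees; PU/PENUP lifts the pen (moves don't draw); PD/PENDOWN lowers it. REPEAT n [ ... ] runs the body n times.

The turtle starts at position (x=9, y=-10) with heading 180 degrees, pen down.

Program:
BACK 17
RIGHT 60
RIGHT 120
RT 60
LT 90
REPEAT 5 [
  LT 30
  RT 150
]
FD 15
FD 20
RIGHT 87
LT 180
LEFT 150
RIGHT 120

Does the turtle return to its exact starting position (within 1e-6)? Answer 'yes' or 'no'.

Answer: no

Derivation:
Executing turtle program step by step:
Start: pos=(9,-10), heading=180, pen down
BK 17: (9,-10) -> (26,-10) [heading=180, draw]
RT 60: heading 180 -> 120
RT 120: heading 120 -> 0
RT 60: heading 0 -> 300
LT 90: heading 300 -> 30
REPEAT 5 [
  -- iteration 1/5 --
  LT 30: heading 30 -> 60
  RT 150: heading 60 -> 270
  -- iteration 2/5 --
  LT 30: heading 270 -> 300
  RT 150: heading 300 -> 150
  -- iteration 3/5 --
  LT 30: heading 150 -> 180
  RT 150: heading 180 -> 30
  -- iteration 4/5 --
  LT 30: heading 30 -> 60
  RT 150: heading 60 -> 270
  -- iteration 5/5 --
  LT 30: heading 270 -> 300
  RT 150: heading 300 -> 150
]
FD 15: (26,-10) -> (13.01,-2.5) [heading=150, draw]
FD 20: (13.01,-2.5) -> (-4.311,7.5) [heading=150, draw]
RT 87: heading 150 -> 63
LT 180: heading 63 -> 243
LT 150: heading 243 -> 33
RT 120: heading 33 -> 273
Final: pos=(-4.311,7.5), heading=273, 3 segment(s) drawn

Start position: (9, -10)
Final position: (-4.311, 7.5)
Distance = 21.987; >= 1e-6 -> NOT closed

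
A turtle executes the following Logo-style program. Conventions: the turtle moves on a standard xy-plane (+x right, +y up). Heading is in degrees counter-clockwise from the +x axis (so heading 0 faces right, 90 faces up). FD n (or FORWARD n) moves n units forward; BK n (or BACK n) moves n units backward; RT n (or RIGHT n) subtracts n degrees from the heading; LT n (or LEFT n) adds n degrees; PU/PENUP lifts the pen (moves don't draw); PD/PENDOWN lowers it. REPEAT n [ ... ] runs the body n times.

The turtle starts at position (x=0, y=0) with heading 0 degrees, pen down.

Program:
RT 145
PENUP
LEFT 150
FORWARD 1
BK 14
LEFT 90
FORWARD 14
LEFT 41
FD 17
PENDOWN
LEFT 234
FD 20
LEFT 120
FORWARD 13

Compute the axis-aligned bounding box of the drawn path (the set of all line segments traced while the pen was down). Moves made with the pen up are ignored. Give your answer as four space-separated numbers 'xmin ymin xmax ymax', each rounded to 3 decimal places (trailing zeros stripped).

Executing turtle program step by step:
Start: pos=(0,0), heading=0, pen down
RT 145: heading 0 -> 215
PU: pen up
LT 150: heading 215 -> 5
FD 1: (0,0) -> (0.996,0.087) [heading=5, move]
BK 14: (0.996,0.087) -> (-12.951,-1.133) [heading=5, move]
LT 90: heading 5 -> 95
FD 14: (-12.951,-1.133) -> (-14.171,12.814) [heading=95, move]
LT 41: heading 95 -> 136
FD 17: (-14.171,12.814) -> (-26.399,24.623) [heading=136, move]
PD: pen down
LT 234: heading 136 -> 10
FD 20: (-26.399,24.623) -> (-6.703,28.096) [heading=10, draw]
LT 120: heading 10 -> 130
FD 13: (-6.703,28.096) -> (-15.06,38.054) [heading=130, draw]
Final: pos=(-15.06,38.054), heading=130, 2 segment(s) drawn

Segment endpoints: x in {-26.399, -15.06, -6.703}, y in {24.623, 28.096, 38.054}
xmin=-26.399, ymin=24.623, xmax=-6.703, ymax=38.054

Answer: -26.399 24.623 -6.703 38.054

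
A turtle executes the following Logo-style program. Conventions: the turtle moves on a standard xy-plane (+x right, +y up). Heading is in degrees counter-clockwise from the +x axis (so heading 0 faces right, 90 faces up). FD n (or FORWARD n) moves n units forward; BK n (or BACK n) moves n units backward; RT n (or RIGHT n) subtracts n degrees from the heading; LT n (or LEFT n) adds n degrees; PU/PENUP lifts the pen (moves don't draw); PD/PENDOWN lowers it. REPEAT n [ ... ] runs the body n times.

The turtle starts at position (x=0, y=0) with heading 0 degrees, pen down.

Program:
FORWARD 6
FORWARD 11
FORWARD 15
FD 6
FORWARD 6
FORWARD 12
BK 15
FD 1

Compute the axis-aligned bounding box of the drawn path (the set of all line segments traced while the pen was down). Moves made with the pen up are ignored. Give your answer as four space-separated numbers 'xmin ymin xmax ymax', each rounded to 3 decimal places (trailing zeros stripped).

Answer: 0 0 56 0

Derivation:
Executing turtle program step by step:
Start: pos=(0,0), heading=0, pen down
FD 6: (0,0) -> (6,0) [heading=0, draw]
FD 11: (6,0) -> (17,0) [heading=0, draw]
FD 15: (17,0) -> (32,0) [heading=0, draw]
FD 6: (32,0) -> (38,0) [heading=0, draw]
FD 6: (38,0) -> (44,0) [heading=0, draw]
FD 12: (44,0) -> (56,0) [heading=0, draw]
BK 15: (56,0) -> (41,0) [heading=0, draw]
FD 1: (41,0) -> (42,0) [heading=0, draw]
Final: pos=(42,0), heading=0, 8 segment(s) drawn

Segment endpoints: x in {0, 6, 17, 32, 38, 41, 42, 44, 56}, y in {0}
xmin=0, ymin=0, xmax=56, ymax=0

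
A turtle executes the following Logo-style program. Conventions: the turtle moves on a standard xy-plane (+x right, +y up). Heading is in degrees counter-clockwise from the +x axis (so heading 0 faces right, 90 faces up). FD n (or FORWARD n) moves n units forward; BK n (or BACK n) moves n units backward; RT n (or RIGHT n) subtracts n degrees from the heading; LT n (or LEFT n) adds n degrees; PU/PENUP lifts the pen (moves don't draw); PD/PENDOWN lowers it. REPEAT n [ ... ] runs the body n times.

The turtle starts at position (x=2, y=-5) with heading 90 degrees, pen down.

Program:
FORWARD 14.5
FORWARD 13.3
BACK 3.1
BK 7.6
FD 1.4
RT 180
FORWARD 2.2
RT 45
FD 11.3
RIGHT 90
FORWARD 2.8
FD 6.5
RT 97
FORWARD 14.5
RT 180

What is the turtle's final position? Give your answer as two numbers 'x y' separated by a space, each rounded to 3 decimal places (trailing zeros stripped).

Answer: -1.14 18.813

Derivation:
Executing turtle program step by step:
Start: pos=(2,-5), heading=90, pen down
FD 14.5: (2,-5) -> (2,9.5) [heading=90, draw]
FD 13.3: (2,9.5) -> (2,22.8) [heading=90, draw]
BK 3.1: (2,22.8) -> (2,19.7) [heading=90, draw]
BK 7.6: (2,19.7) -> (2,12.1) [heading=90, draw]
FD 1.4: (2,12.1) -> (2,13.5) [heading=90, draw]
RT 180: heading 90 -> 270
FD 2.2: (2,13.5) -> (2,11.3) [heading=270, draw]
RT 45: heading 270 -> 225
FD 11.3: (2,11.3) -> (-5.99,3.31) [heading=225, draw]
RT 90: heading 225 -> 135
FD 2.8: (-5.99,3.31) -> (-7.97,5.29) [heading=135, draw]
FD 6.5: (-7.97,5.29) -> (-12.566,9.886) [heading=135, draw]
RT 97: heading 135 -> 38
FD 14.5: (-12.566,9.886) -> (-1.14,18.813) [heading=38, draw]
RT 180: heading 38 -> 218
Final: pos=(-1.14,18.813), heading=218, 10 segment(s) drawn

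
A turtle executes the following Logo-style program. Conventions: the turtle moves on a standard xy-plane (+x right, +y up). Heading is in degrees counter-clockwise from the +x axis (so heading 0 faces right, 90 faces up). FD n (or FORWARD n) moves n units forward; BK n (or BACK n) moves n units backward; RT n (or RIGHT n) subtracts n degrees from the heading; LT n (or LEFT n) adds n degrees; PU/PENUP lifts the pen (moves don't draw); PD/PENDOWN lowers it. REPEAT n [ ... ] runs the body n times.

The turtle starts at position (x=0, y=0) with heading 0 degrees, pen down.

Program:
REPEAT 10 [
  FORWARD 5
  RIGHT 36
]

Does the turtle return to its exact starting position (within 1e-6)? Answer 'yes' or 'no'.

Answer: yes

Derivation:
Executing turtle program step by step:
Start: pos=(0,0), heading=0, pen down
REPEAT 10 [
  -- iteration 1/10 --
  FD 5: (0,0) -> (5,0) [heading=0, draw]
  RT 36: heading 0 -> 324
  -- iteration 2/10 --
  FD 5: (5,0) -> (9.045,-2.939) [heading=324, draw]
  RT 36: heading 324 -> 288
  -- iteration 3/10 --
  FD 5: (9.045,-2.939) -> (10.59,-7.694) [heading=288, draw]
  RT 36: heading 288 -> 252
  -- iteration 4/10 --
  FD 5: (10.59,-7.694) -> (9.045,-12.449) [heading=252, draw]
  RT 36: heading 252 -> 216
  -- iteration 5/10 --
  FD 5: (9.045,-12.449) -> (5,-15.388) [heading=216, draw]
  RT 36: heading 216 -> 180
  -- iteration 6/10 --
  FD 5: (5,-15.388) -> (0,-15.388) [heading=180, draw]
  RT 36: heading 180 -> 144
  -- iteration 7/10 --
  FD 5: (0,-15.388) -> (-4.045,-12.449) [heading=144, draw]
  RT 36: heading 144 -> 108
  -- iteration 8/10 --
  FD 5: (-4.045,-12.449) -> (-5.59,-7.694) [heading=108, draw]
  RT 36: heading 108 -> 72
  -- iteration 9/10 --
  FD 5: (-5.59,-7.694) -> (-4.045,-2.939) [heading=72, draw]
  RT 36: heading 72 -> 36
  -- iteration 10/10 --
  FD 5: (-4.045,-2.939) -> (0,0) [heading=36, draw]
  RT 36: heading 36 -> 0
]
Final: pos=(0,0), heading=0, 10 segment(s) drawn

Start position: (0, 0)
Final position: (0, 0)
Distance = 0; < 1e-6 -> CLOSED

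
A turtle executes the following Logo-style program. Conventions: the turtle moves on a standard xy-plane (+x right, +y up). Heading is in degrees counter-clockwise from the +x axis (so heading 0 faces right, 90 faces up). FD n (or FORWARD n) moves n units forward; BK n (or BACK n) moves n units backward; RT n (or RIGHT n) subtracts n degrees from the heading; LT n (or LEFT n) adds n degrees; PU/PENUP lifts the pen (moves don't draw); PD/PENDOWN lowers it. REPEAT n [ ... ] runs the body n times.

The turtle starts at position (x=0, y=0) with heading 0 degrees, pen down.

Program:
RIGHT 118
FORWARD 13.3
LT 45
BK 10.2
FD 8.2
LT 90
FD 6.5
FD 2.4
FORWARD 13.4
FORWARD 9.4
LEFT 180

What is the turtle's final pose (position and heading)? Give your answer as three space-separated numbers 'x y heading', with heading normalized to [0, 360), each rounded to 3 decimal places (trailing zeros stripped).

Answer: 23.486 -0.562 197

Derivation:
Executing turtle program step by step:
Start: pos=(0,0), heading=0, pen down
RT 118: heading 0 -> 242
FD 13.3: (0,0) -> (-6.244,-11.743) [heading=242, draw]
LT 45: heading 242 -> 287
BK 10.2: (-6.244,-11.743) -> (-9.226,-1.989) [heading=287, draw]
FD 8.2: (-9.226,-1.989) -> (-6.829,-9.831) [heading=287, draw]
LT 90: heading 287 -> 17
FD 6.5: (-6.829,-9.831) -> (-0.613,-7.93) [heading=17, draw]
FD 2.4: (-0.613,-7.93) -> (1.682,-7.228) [heading=17, draw]
FD 13.4: (1.682,-7.228) -> (14.497,-3.311) [heading=17, draw]
FD 9.4: (14.497,-3.311) -> (23.486,-0.562) [heading=17, draw]
LT 180: heading 17 -> 197
Final: pos=(23.486,-0.562), heading=197, 7 segment(s) drawn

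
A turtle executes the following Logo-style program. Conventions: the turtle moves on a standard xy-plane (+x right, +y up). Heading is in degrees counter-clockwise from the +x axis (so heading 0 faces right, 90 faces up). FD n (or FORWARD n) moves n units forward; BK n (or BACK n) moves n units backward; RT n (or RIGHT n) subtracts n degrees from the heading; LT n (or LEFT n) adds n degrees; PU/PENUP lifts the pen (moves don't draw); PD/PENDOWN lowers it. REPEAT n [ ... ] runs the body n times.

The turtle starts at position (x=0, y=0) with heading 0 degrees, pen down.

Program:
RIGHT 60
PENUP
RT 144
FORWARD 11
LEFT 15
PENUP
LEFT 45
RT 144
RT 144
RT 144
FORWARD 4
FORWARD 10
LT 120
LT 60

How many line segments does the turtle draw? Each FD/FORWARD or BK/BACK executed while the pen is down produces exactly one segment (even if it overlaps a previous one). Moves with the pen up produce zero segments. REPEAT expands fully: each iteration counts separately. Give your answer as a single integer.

Executing turtle program step by step:
Start: pos=(0,0), heading=0, pen down
RT 60: heading 0 -> 300
PU: pen up
RT 144: heading 300 -> 156
FD 11: (0,0) -> (-10.049,4.474) [heading=156, move]
LT 15: heading 156 -> 171
PU: pen up
LT 45: heading 171 -> 216
RT 144: heading 216 -> 72
RT 144: heading 72 -> 288
RT 144: heading 288 -> 144
FD 4: (-10.049,4.474) -> (-13.285,6.825) [heading=144, move]
FD 10: (-13.285,6.825) -> (-21.375,12.703) [heading=144, move]
LT 120: heading 144 -> 264
LT 60: heading 264 -> 324
Final: pos=(-21.375,12.703), heading=324, 0 segment(s) drawn
Segments drawn: 0

Answer: 0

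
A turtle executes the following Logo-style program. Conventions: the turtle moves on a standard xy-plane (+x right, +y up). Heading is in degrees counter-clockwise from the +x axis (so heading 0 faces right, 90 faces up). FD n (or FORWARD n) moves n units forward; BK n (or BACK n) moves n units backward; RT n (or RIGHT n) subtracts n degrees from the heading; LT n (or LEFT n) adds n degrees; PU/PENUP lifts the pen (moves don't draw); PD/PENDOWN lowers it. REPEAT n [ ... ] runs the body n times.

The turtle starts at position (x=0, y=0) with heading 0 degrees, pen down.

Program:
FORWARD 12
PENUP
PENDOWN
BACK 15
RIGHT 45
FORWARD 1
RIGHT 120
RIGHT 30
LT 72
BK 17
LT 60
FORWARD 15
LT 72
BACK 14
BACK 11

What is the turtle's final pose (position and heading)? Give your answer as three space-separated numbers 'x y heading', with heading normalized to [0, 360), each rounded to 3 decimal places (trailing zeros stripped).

Executing turtle program step by step:
Start: pos=(0,0), heading=0, pen down
FD 12: (0,0) -> (12,0) [heading=0, draw]
PU: pen up
PD: pen down
BK 15: (12,0) -> (-3,0) [heading=0, draw]
RT 45: heading 0 -> 315
FD 1: (-3,0) -> (-2.293,-0.707) [heading=315, draw]
RT 120: heading 315 -> 195
RT 30: heading 195 -> 165
LT 72: heading 165 -> 237
BK 17: (-2.293,-0.707) -> (6.966,13.55) [heading=237, draw]
LT 60: heading 237 -> 297
FD 15: (6.966,13.55) -> (13.776,0.185) [heading=297, draw]
LT 72: heading 297 -> 9
BK 14: (13.776,0.185) -> (-0.052,-2.005) [heading=9, draw]
BK 11: (-0.052,-2.005) -> (-10.916,-3.726) [heading=9, draw]
Final: pos=(-10.916,-3.726), heading=9, 7 segment(s) drawn

Answer: -10.916 -3.726 9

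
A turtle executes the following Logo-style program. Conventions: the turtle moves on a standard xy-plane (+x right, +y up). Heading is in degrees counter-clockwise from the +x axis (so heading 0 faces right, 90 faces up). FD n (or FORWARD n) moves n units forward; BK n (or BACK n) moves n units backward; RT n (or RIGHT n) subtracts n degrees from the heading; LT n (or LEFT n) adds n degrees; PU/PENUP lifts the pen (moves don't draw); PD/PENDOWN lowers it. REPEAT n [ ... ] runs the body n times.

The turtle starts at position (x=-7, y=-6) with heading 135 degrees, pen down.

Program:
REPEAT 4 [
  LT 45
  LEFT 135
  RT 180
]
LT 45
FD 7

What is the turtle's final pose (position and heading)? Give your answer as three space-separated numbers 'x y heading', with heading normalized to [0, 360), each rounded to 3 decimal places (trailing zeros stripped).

Executing turtle program step by step:
Start: pos=(-7,-6), heading=135, pen down
REPEAT 4 [
  -- iteration 1/4 --
  LT 45: heading 135 -> 180
  LT 135: heading 180 -> 315
  RT 180: heading 315 -> 135
  -- iteration 2/4 --
  LT 45: heading 135 -> 180
  LT 135: heading 180 -> 315
  RT 180: heading 315 -> 135
  -- iteration 3/4 --
  LT 45: heading 135 -> 180
  LT 135: heading 180 -> 315
  RT 180: heading 315 -> 135
  -- iteration 4/4 --
  LT 45: heading 135 -> 180
  LT 135: heading 180 -> 315
  RT 180: heading 315 -> 135
]
LT 45: heading 135 -> 180
FD 7: (-7,-6) -> (-14,-6) [heading=180, draw]
Final: pos=(-14,-6), heading=180, 1 segment(s) drawn

Answer: -14 -6 180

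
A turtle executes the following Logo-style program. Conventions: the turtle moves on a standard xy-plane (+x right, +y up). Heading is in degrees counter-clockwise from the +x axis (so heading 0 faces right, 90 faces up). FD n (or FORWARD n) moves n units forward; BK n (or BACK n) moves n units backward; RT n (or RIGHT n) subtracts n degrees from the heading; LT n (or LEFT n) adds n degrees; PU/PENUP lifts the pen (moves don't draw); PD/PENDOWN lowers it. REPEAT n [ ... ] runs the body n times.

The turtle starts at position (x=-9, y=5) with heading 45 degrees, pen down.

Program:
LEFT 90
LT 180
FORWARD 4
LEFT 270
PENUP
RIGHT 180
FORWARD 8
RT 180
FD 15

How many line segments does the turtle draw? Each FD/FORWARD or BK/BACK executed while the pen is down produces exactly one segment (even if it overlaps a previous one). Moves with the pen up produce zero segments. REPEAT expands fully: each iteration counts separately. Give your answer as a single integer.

Executing turtle program step by step:
Start: pos=(-9,5), heading=45, pen down
LT 90: heading 45 -> 135
LT 180: heading 135 -> 315
FD 4: (-9,5) -> (-6.172,2.172) [heading=315, draw]
LT 270: heading 315 -> 225
PU: pen up
RT 180: heading 225 -> 45
FD 8: (-6.172,2.172) -> (-0.515,7.828) [heading=45, move]
RT 180: heading 45 -> 225
FD 15: (-0.515,7.828) -> (-11.121,-2.778) [heading=225, move]
Final: pos=(-11.121,-2.778), heading=225, 1 segment(s) drawn
Segments drawn: 1

Answer: 1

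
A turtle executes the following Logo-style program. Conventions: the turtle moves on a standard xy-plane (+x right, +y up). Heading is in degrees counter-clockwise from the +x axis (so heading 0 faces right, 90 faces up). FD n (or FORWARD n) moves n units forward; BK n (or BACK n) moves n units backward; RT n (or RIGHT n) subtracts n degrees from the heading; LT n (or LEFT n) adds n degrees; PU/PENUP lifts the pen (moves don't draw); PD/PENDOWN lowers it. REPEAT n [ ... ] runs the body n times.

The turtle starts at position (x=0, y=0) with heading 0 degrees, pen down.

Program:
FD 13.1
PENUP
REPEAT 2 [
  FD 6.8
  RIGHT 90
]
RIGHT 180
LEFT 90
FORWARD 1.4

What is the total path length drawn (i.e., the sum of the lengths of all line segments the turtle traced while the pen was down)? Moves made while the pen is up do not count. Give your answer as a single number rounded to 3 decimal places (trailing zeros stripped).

Answer: 13.1

Derivation:
Executing turtle program step by step:
Start: pos=(0,0), heading=0, pen down
FD 13.1: (0,0) -> (13.1,0) [heading=0, draw]
PU: pen up
REPEAT 2 [
  -- iteration 1/2 --
  FD 6.8: (13.1,0) -> (19.9,0) [heading=0, move]
  RT 90: heading 0 -> 270
  -- iteration 2/2 --
  FD 6.8: (19.9,0) -> (19.9,-6.8) [heading=270, move]
  RT 90: heading 270 -> 180
]
RT 180: heading 180 -> 0
LT 90: heading 0 -> 90
FD 1.4: (19.9,-6.8) -> (19.9,-5.4) [heading=90, move]
Final: pos=(19.9,-5.4), heading=90, 1 segment(s) drawn

Segment lengths:
  seg 1: (0,0) -> (13.1,0), length = 13.1
Total = 13.1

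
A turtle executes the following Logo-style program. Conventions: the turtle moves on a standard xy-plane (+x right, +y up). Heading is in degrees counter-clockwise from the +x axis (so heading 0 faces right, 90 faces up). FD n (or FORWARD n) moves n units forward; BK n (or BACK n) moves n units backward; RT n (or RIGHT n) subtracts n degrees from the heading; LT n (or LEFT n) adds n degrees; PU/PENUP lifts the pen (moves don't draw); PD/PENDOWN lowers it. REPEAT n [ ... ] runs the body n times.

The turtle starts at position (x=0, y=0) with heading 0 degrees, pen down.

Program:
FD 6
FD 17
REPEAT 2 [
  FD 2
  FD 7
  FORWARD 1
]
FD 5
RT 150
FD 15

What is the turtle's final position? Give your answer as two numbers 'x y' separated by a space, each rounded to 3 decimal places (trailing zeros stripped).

Executing turtle program step by step:
Start: pos=(0,0), heading=0, pen down
FD 6: (0,0) -> (6,0) [heading=0, draw]
FD 17: (6,0) -> (23,0) [heading=0, draw]
REPEAT 2 [
  -- iteration 1/2 --
  FD 2: (23,0) -> (25,0) [heading=0, draw]
  FD 7: (25,0) -> (32,0) [heading=0, draw]
  FD 1: (32,0) -> (33,0) [heading=0, draw]
  -- iteration 2/2 --
  FD 2: (33,0) -> (35,0) [heading=0, draw]
  FD 7: (35,0) -> (42,0) [heading=0, draw]
  FD 1: (42,0) -> (43,0) [heading=0, draw]
]
FD 5: (43,0) -> (48,0) [heading=0, draw]
RT 150: heading 0 -> 210
FD 15: (48,0) -> (35.01,-7.5) [heading=210, draw]
Final: pos=(35.01,-7.5), heading=210, 10 segment(s) drawn

Answer: 35.01 -7.5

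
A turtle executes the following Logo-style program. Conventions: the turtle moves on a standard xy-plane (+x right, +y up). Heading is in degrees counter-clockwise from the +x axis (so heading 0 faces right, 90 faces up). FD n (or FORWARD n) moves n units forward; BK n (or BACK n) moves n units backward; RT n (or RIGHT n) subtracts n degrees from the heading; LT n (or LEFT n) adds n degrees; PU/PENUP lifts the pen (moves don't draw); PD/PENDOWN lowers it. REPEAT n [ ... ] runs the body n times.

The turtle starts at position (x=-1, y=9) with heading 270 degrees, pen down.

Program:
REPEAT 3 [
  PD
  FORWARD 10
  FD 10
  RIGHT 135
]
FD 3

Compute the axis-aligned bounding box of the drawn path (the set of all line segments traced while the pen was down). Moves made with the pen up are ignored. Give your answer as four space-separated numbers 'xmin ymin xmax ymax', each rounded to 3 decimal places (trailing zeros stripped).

Executing turtle program step by step:
Start: pos=(-1,9), heading=270, pen down
REPEAT 3 [
  -- iteration 1/3 --
  PD: pen down
  FD 10: (-1,9) -> (-1,-1) [heading=270, draw]
  FD 10: (-1,-1) -> (-1,-11) [heading=270, draw]
  RT 135: heading 270 -> 135
  -- iteration 2/3 --
  PD: pen down
  FD 10: (-1,-11) -> (-8.071,-3.929) [heading=135, draw]
  FD 10: (-8.071,-3.929) -> (-15.142,3.142) [heading=135, draw]
  RT 135: heading 135 -> 0
  -- iteration 3/3 --
  PD: pen down
  FD 10: (-15.142,3.142) -> (-5.142,3.142) [heading=0, draw]
  FD 10: (-5.142,3.142) -> (4.858,3.142) [heading=0, draw]
  RT 135: heading 0 -> 225
]
FD 3: (4.858,3.142) -> (2.737,1.021) [heading=225, draw]
Final: pos=(2.737,1.021), heading=225, 7 segment(s) drawn

Segment endpoints: x in {-15.142, -8.071, -5.142, -1, -1, -1, 2.737, 4.858}, y in {-11, -3.929, -1, 1.021, 3.142, 9}
xmin=-15.142, ymin=-11, xmax=4.858, ymax=9

Answer: -15.142 -11 4.858 9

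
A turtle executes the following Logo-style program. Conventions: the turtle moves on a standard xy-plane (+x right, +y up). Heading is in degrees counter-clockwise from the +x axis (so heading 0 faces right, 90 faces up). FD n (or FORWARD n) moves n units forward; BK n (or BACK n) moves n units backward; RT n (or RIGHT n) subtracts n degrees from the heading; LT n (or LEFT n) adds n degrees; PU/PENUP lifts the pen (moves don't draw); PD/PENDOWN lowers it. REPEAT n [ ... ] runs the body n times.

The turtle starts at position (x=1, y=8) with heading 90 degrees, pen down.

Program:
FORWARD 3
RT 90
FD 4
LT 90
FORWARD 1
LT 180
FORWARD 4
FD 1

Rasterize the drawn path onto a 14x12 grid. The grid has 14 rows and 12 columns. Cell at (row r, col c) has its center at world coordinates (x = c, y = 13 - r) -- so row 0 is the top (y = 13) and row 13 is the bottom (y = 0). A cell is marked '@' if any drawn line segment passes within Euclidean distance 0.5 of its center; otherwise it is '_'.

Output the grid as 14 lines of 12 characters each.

Segment 0: (1,8) -> (1,11)
Segment 1: (1,11) -> (5,11)
Segment 2: (5,11) -> (5,12)
Segment 3: (5,12) -> (5,8)
Segment 4: (5,8) -> (5,7)

Answer: ____________
_____@______
_@@@@@______
_@___@______
_@___@______
_@___@______
_____@______
____________
____________
____________
____________
____________
____________
____________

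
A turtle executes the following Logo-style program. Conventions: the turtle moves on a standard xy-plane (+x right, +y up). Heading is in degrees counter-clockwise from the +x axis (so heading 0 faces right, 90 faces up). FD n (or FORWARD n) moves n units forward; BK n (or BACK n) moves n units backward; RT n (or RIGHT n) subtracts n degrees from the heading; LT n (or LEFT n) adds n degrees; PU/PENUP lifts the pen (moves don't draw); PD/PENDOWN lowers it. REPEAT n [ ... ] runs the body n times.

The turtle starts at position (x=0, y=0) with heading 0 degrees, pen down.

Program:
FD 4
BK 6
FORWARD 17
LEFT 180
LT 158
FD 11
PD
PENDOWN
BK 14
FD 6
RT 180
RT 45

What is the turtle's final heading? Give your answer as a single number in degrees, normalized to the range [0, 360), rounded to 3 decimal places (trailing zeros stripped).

Answer: 113

Derivation:
Executing turtle program step by step:
Start: pos=(0,0), heading=0, pen down
FD 4: (0,0) -> (4,0) [heading=0, draw]
BK 6: (4,0) -> (-2,0) [heading=0, draw]
FD 17: (-2,0) -> (15,0) [heading=0, draw]
LT 180: heading 0 -> 180
LT 158: heading 180 -> 338
FD 11: (15,0) -> (25.199,-4.121) [heading=338, draw]
PD: pen down
PD: pen down
BK 14: (25.199,-4.121) -> (12.218,1.124) [heading=338, draw]
FD 6: (12.218,1.124) -> (17.782,-1.124) [heading=338, draw]
RT 180: heading 338 -> 158
RT 45: heading 158 -> 113
Final: pos=(17.782,-1.124), heading=113, 6 segment(s) drawn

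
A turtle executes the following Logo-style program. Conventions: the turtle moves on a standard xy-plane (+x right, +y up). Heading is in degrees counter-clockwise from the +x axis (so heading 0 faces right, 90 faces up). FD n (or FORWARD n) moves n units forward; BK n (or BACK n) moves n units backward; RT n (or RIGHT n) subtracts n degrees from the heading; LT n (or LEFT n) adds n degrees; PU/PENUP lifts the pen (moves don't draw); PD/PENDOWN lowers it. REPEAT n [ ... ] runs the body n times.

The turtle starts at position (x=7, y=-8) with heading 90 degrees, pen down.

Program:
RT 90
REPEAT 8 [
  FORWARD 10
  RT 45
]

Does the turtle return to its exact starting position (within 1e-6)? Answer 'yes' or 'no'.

Executing turtle program step by step:
Start: pos=(7,-8), heading=90, pen down
RT 90: heading 90 -> 0
REPEAT 8 [
  -- iteration 1/8 --
  FD 10: (7,-8) -> (17,-8) [heading=0, draw]
  RT 45: heading 0 -> 315
  -- iteration 2/8 --
  FD 10: (17,-8) -> (24.071,-15.071) [heading=315, draw]
  RT 45: heading 315 -> 270
  -- iteration 3/8 --
  FD 10: (24.071,-15.071) -> (24.071,-25.071) [heading=270, draw]
  RT 45: heading 270 -> 225
  -- iteration 4/8 --
  FD 10: (24.071,-25.071) -> (17,-32.142) [heading=225, draw]
  RT 45: heading 225 -> 180
  -- iteration 5/8 --
  FD 10: (17,-32.142) -> (7,-32.142) [heading=180, draw]
  RT 45: heading 180 -> 135
  -- iteration 6/8 --
  FD 10: (7,-32.142) -> (-0.071,-25.071) [heading=135, draw]
  RT 45: heading 135 -> 90
  -- iteration 7/8 --
  FD 10: (-0.071,-25.071) -> (-0.071,-15.071) [heading=90, draw]
  RT 45: heading 90 -> 45
  -- iteration 8/8 --
  FD 10: (-0.071,-15.071) -> (7,-8) [heading=45, draw]
  RT 45: heading 45 -> 0
]
Final: pos=(7,-8), heading=0, 8 segment(s) drawn

Start position: (7, -8)
Final position: (7, -8)
Distance = 0; < 1e-6 -> CLOSED

Answer: yes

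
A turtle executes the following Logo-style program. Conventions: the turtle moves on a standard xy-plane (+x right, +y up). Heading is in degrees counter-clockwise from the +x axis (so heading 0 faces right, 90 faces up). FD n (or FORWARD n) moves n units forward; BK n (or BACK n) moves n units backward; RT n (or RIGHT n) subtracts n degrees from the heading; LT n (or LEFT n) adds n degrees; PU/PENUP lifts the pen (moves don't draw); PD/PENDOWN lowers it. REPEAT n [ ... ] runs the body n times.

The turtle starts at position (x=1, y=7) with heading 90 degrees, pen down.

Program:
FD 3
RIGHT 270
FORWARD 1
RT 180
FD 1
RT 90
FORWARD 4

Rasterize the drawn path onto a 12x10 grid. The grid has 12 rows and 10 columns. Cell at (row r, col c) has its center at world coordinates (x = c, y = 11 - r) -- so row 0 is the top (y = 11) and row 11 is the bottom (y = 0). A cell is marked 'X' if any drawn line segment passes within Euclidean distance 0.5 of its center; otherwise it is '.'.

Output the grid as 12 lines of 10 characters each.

Answer: ..........
XX........
.X........
.X........
.X........
.X........
..........
..........
..........
..........
..........
..........

Derivation:
Segment 0: (1,7) -> (1,10)
Segment 1: (1,10) -> (0,10)
Segment 2: (0,10) -> (1,10)
Segment 3: (1,10) -> (1,6)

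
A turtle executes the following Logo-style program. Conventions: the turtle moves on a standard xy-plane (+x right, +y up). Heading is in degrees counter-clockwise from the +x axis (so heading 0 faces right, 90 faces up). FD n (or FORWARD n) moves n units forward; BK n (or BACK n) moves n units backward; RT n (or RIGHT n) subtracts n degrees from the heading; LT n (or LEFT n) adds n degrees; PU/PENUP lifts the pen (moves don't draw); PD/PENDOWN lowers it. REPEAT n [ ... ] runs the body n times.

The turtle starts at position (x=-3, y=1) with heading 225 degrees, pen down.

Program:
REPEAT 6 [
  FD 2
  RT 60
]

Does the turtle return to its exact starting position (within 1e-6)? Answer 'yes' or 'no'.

Answer: yes

Derivation:
Executing turtle program step by step:
Start: pos=(-3,1), heading=225, pen down
REPEAT 6 [
  -- iteration 1/6 --
  FD 2: (-3,1) -> (-4.414,-0.414) [heading=225, draw]
  RT 60: heading 225 -> 165
  -- iteration 2/6 --
  FD 2: (-4.414,-0.414) -> (-6.346,0.103) [heading=165, draw]
  RT 60: heading 165 -> 105
  -- iteration 3/6 --
  FD 2: (-6.346,0.103) -> (-6.864,2.035) [heading=105, draw]
  RT 60: heading 105 -> 45
  -- iteration 4/6 --
  FD 2: (-6.864,2.035) -> (-5.449,3.449) [heading=45, draw]
  RT 60: heading 45 -> 345
  -- iteration 5/6 --
  FD 2: (-5.449,3.449) -> (-3.518,2.932) [heading=345, draw]
  RT 60: heading 345 -> 285
  -- iteration 6/6 --
  FD 2: (-3.518,2.932) -> (-3,1) [heading=285, draw]
  RT 60: heading 285 -> 225
]
Final: pos=(-3,1), heading=225, 6 segment(s) drawn

Start position: (-3, 1)
Final position: (-3, 1)
Distance = 0; < 1e-6 -> CLOSED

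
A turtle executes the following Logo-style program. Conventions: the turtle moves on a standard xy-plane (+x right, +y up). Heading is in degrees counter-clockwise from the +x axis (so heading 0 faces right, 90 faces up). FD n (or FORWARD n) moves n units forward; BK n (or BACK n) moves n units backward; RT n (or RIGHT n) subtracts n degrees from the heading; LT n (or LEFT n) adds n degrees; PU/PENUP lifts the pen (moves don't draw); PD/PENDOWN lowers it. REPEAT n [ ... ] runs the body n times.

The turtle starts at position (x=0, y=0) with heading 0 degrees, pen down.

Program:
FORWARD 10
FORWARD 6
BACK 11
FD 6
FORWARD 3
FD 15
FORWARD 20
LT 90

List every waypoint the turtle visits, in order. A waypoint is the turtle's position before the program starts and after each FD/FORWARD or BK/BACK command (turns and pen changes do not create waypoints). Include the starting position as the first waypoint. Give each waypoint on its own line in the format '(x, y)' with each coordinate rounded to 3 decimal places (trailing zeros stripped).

Answer: (0, 0)
(10, 0)
(16, 0)
(5, 0)
(11, 0)
(14, 0)
(29, 0)
(49, 0)

Derivation:
Executing turtle program step by step:
Start: pos=(0,0), heading=0, pen down
FD 10: (0,0) -> (10,0) [heading=0, draw]
FD 6: (10,0) -> (16,0) [heading=0, draw]
BK 11: (16,0) -> (5,0) [heading=0, draw]
FD 6: (5,0) -> (11,0) [heading=0, draw]
FD 3: (11,0) -> (14,0) [heading=0, draw]
FD 15: (14,0) -> (29,0) [heading=0, draw]
FD 20: (29,0) -> (49,0) [heading=0, draw]
LT 90: heading 0 -> 90
Final: pos=(49,0), heading=90, 7 segment(s) drawn
Waypoints (8 total):
(0, 0)
(10, 0)
(16, 0)
(5, 0)
(11, 0)
(14, 0)
(29, 0)
(49, 0)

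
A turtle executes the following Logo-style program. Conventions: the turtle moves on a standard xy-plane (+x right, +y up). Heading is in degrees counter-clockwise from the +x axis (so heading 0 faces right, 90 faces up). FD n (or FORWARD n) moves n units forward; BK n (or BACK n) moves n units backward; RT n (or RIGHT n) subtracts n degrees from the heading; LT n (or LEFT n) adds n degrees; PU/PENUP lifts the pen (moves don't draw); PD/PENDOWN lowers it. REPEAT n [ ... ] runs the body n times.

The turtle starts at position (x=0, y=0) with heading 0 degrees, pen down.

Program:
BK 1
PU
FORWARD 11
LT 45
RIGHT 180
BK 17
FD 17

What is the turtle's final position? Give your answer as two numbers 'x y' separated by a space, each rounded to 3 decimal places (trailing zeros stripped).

Answer: 10 0

Derivation:
Executing turtle program step by step:
Start: pos=(0,0), heading=0, pen down
BK 1: (0,0) -> (-1,0) [heading=0, draw]
PU: pen up
FD 11: (-1,0) -> (10,0) [heading=0, move]
LT 45: heading 0 -> 45
RT 180: heading 45 -> 225
BK 17: (10,0) -> (22.021,12.021) [heading=225, move]
FD 17: (22.021,12.021) -> (10,0) [heading=225, move]
Final: pos=(10,0), heading=225, 1 segment(s) drawn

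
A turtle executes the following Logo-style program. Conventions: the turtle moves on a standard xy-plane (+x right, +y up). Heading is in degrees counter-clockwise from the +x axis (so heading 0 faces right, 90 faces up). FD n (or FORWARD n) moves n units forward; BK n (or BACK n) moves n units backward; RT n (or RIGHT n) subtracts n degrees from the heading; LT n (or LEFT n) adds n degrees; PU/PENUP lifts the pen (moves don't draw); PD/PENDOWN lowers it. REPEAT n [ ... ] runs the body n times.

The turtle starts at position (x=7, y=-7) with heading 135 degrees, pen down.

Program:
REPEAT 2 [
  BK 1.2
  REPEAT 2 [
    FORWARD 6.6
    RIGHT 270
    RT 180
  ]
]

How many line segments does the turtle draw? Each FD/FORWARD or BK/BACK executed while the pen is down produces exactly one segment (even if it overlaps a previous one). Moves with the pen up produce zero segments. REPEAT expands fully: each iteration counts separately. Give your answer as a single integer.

Answer: 6

Derivation:
Executing turtle program step by step:
Start: pos=(7,-7), heading=135, pen down
REPEAT 2 [
  -- iteration 1/2 --
  BK 1.2: (7,-7) -> (7.849,-7.849) [heading=135, draw]
  REPEAT 2 [
    -- iteration 1/2 --
    FD 6.6: (7.849,-7.849) -> (3.182,-3.182) [heading=135, draw]
    RT 270: heading 135 -> 225
    RT 180: heading 225 -> 45
    -- iteration 2/2 --
    FD 6.6: (3.182,-3.182) -> (7.849,1.485) [heading=45, draw]
    RT 270: heading 45 -> 135
    RT 180: heading 135 -> 315
  ]
  -- iteration 2/2 --
  BK 1.2: (7.849,1.485) -> (7,2.334) [heading=315, draw]
  REPEAT 2 [
    -- iteration 1/2 --
    FD 6.6: (7,2.334) -> (11.667,-2.333) [heading=315, draw]
    RT 270: heading 315 -> 45
    RT 180: heading 45 -> 225
    -- iteration 2/2 --
    FD 6.6: (11.667,-2.333) -> (7,-7) [heading=225, draw]
    RT 270: heading 225 -> 315
    RT 180: heading 315 -> 135
  ]
]
Final: pos=(7,-7), heading=135, 6 segment(s) drawn
Segments drawn: 6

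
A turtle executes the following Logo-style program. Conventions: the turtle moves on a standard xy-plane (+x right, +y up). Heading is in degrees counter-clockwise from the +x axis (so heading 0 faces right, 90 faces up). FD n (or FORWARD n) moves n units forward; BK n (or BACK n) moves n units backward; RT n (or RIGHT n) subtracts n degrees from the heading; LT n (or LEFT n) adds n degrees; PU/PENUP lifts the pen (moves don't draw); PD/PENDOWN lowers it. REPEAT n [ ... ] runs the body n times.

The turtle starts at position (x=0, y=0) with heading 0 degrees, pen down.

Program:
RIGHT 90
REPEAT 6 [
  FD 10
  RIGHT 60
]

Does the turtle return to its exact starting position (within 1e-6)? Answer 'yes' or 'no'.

Executing turtle program step by step:
Start: pos=(0,0), heading=0, pen down
RT 90: heading 0 -> 270
REPEAT 6 [
  -- iteration 1/6 --
  FD 10: (0,0) -> (0,-10) [heading=270, draw]
  RT 60: heading 270 -> 210
  -- iteration 2/6 --
  FD 10: (0,-10) -> (-8.66,-15) [heading=210, draw]
  RT 60: heading 210 -> 150
  -- iteration 3/6 --
  FD 10: (-8.66,-15) -> (-17.321,-10) [heading=150, draw]
  RT 60: heading 150 -> 90
  -- iteration 4/6 --
  FD 10: (-17.321,-10) -> (-17.321,0) [heading=90, draw]
  RT 60: heading 90 -> 30
  -- iteration 5/6 --
  FD 10: (-17.321,0) -> (-8.66,5) [heading=30, draw]
  RT 60: heading 30 -> 330
  -- iteration 6/6 --
  FD 10: (-8.66,5) -> (0,0) [heading=330, draw]
  RT 60: heading 330 -> 270
]
Final: pos=(0,0), heading=270, 6 segment(s) drawn

Start position: (0, 0)
Final position: (0, 0)
Distance = 0; < 1e-6 -> CLOSED

Answer: yes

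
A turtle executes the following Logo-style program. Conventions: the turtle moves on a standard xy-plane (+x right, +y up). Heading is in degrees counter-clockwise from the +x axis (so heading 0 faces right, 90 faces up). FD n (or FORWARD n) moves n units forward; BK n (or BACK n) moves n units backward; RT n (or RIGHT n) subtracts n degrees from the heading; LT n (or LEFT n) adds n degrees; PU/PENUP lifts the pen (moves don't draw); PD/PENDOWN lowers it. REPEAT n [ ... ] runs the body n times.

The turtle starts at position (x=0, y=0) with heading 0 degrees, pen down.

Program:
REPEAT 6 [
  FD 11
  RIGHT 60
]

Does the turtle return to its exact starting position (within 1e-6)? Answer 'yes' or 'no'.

Executing turtle program step by step:
Start: pos=(0,0), heading=0, pen down
REPEAT 6 [
  -- iteration 1/6 --
  FD 11: (0,0) -> (11,0) [heading=0, draw]
  RT 60: heading 0 -> 300
  -- iteration 2/6 --
  FD 11: (11,0) -> (16.5,-9.526) [heading=300, draw]
  RT 60: heading 300 -> 240
  -- iteration 3/6 --
  FD 11: (16.5,-9.526) -> (11,-19.053) [heading=240, draw]
  RT 60: heading 240 -> 180
  -- iteration 4/6 --
  FD 11: (11,-19.053) -> (0,-19.053) [heading=180, draw]
  RT 60: heading 180 -> 120
  -- iteration 5/6 --
  FD 11: (0,-19.053) -> (-5.5,-9.526) [heading=120, draw]
  RT 60: heading 120 -> 60
  -- iteration 6/6 --
  FD 11: (-5.5,-9.526) -> (0,0) [heading=60, draw]
  RT 60: heading 60 -> 0
]
Final: pos=(0,0), heading=0, 6 segment(s) drawn

Start position: (0, 0)
Final position: (0, 0)
Distance = 0; < 1e-6 -> CLOSED

Answer: yes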